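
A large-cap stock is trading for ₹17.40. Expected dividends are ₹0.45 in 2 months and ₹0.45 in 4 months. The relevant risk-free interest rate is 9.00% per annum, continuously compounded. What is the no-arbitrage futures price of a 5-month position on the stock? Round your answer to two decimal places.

₹17.15

PV(dividends) I = 0.45·e^(−0.0900·2/12) + 0.45·e^(−0.0900·4/12)
I = 0.4433 + 0.4367 = 0.8800
F = (S − I)·e^(rT) = (17.40 − 0.8800) · e^(0.0900·5/12)
= 16.5200 · e^0.037500 = 16.5200 × 1.038212 = ₹17.15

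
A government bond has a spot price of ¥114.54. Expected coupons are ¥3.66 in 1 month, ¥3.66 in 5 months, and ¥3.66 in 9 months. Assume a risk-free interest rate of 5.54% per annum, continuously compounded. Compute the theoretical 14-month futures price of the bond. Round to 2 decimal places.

¥110.74

PV(coupons) I = 3.66·e^(−0.0554·1/12) + 3.66·e^(−0.0554·5/12) + 3.66·e^(−0.0554·9/12)
I = 3.6431 + 3.5765 + 3.5110 = 10.7306
F = (S − I)·e^(rT) = (114.54 − 10.7306) · e^(0.0554·14/12)
= 103.8094 · e^0.064633 = 103.8094 × 1.066767 = ¥110.74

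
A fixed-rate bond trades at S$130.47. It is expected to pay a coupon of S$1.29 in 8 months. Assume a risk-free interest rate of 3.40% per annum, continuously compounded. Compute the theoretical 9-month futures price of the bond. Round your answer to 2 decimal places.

PV(coupons) I = 1.29·e^(−0.0340·8/12)
I = 1.2611
F = (S − I)·e^(rT) = (130.47 − 1.2611) · e^(0.0340·9/12)
= 129.2089 · e^0.025500 = 129.2089 × 1.025828 = S$132.55

S$132.55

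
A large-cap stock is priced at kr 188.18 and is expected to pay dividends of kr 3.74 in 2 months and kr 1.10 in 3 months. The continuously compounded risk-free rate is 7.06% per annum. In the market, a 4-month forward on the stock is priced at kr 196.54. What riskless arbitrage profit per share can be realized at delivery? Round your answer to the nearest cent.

kr 8.77 per share

PV(dividends) I = 3.74·e^(−0.0706·2/12) + 1.10·e^(−0.0706·3/12) = 4.7770
Fair forward F* = (S − I)·e^(rT) = (188.18 − 4.7770)·e^0.023533 = 183.4030 × 1.023812 = 187.7702
Market kr 196.54 > fair 187.7702: forward overpriced → cash-and-carry (borrow at r, buy the stock and collect the dividends, short the forward).
Profit at T = |F_mkt − F*| = |196.54 − 187.7702| = kr 8.77 per share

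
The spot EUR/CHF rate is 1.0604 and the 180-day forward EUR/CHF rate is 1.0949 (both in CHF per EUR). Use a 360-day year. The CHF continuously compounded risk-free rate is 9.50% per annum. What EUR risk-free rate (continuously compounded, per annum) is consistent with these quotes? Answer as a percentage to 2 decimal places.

F = S·e^((r_CHF − r_EUR)T) ⇒ r_EUR = r_CHF − ln(F/S)/T
ln(1.0949/1.0604) = 0.032017; /(180/360) = 0.064034
r_EUR = 0.0950 − 0.064034 = 0.030966
r_EUR = 3.10%

3.10%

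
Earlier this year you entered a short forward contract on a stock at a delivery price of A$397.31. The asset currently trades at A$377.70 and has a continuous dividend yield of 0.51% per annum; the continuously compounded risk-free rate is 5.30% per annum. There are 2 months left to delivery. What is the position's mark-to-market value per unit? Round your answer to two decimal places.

A$16.44

Current fair forward for the remaining 2 months: F = S·e^((r − q)·T), (r − q) = 0.0530 − 0.0051 = 0.0479
F = 377.70 · e^(0.0479 × 2/12) = 377.70 × 1.008015 = 380.7273
Value of long forward = (F − K)·e^(−rT) = (380.7273 − 397.31) · e^(−0.0530·2/12)
= -16.5827 × 0.991206 = -16.44
Short position value = −(long value) = A$16.44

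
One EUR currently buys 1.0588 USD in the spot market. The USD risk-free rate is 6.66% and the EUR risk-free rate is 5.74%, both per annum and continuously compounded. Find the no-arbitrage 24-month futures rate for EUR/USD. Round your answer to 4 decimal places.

F = S·e^((r_USD − r_EUR)T) = 1.0588 · e^((0.0666 − 0.0574) × 24/12)
= 1.0588 · e^0.018400 = 1.0588 × 1.018570
F = 1.0785 USD per EUR

1.0785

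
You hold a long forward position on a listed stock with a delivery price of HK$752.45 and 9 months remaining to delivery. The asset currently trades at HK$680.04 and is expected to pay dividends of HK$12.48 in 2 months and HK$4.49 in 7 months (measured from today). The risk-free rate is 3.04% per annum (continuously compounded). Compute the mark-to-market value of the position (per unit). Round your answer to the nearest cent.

PV(remaining dividends) I = 12.48·e^(−0.0304·2/12) + 4.49·e^(−0.0304·7/12) = 16.8280
Current forward F = (S − I)·e^(rT) = (680.04 − 16.8280)·e^(0.0304·9/12) = 663.2120 × 1.023062 = 678.5070
Value (long) = (F − K)·e^(−rT) = (678.5070 − 752.45) × 0.977458 = -72.2762
Value = -HK$72.28

-HK$72.28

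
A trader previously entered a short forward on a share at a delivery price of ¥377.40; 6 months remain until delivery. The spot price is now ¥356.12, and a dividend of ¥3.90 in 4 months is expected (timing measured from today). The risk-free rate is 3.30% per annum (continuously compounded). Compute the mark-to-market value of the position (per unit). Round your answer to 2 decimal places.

¥18.96

PV(remaining dividends) I = 3.90·e^(−0.0330·4/12) = 3.8573
Current forward F = (S − I)·e^(rT) = (356.12 − 3.8573)·e^(0.0330·6/12) = 352.2627 × 1.016637 = 358.1233
Value (long) = (F − K)·e^(−rT) = (358.1233 − 377.40) × 0.983635 = -18.9612
Short position value = −(long value) = ¥18.96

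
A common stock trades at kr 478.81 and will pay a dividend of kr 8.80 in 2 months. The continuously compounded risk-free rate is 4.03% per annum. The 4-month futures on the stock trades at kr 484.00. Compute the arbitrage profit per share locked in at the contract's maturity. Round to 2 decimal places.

kr 7.57 per share

PV(dividends) I = 8.80·e^(−0.0403·2/12) = 8.7411
Fair futures F* = (S − I)·e^(rT) = (478.81 − 8.7411)·e^0.013433 = 470.0689 × 1.013524 = 476.4261
Market kr 484.00 > fair 476.4261: forward overpriced → cash-and-carry (borrow at r, buy the stock and collect the dividends, short the forward).
Profit at T = |F_mkt − F*| = |484.00 − 476.4261| = kr 7.57 per share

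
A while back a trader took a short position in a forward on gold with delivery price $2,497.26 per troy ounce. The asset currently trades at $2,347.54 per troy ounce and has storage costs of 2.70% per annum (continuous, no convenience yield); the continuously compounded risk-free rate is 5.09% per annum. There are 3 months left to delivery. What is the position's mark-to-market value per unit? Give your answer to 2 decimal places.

$102.24 per troy ounce

Current fair forward for the remaining 3 months: F = S·e^((r + u)·T), (r + u) = 0.0509 + 0.0270 = 0.0779
F = 2347.54 · e^(0.0779 × 3/12) = 2347.54 × 1.01966587 = 2393.7064
Value of long forward = (F − K)·e^(−rT) = (2393.7064 − 2497.26) · e^(−0.0509·3/12)
= -103.5536 × 0.98735562 = -102.24
Short position value = −(long value) = $102.24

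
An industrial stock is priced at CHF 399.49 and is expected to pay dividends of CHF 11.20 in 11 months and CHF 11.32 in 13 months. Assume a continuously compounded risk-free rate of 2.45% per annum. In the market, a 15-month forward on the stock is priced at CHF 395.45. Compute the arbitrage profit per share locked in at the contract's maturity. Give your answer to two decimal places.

CHF 6.19 per share

PV(dividends) I = 11.20·e^(−0.0245·11/12) + 11.32·e^(−0.0245·13/12) = 21.9748
Fair forward F* = (S − I)·e^(rT) = (399.49 − 21.9748)·e^0.030625 = 377.5152 × 1.031099 = 389.2555
Market CHF 395.45 > fair 389.2555: forward overpriced → cash-and-carry (borrow at r, buy the stock and collect the dividends, short the forward).
Profit at T = |F_mkt − F*| = |395.45 − 389.2555| = CHF 6.19 per share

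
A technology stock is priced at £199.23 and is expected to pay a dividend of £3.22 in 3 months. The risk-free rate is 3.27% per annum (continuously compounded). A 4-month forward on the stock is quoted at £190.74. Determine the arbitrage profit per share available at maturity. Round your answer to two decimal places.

£7.44 per share

PV(dividends) I = 3.22·e^(−0.0327·3/12) = 3.1938
Fair forward F* = (S − I)·e^(rT) = (199.23 − 3.1938)·e^0.010900 = 196.0362 × 1.010960 = 198.1848
Market £190.74 < fair 198.1848: forward underpriced → reverse cash-and-carry (short the stock, invest proceeds at r, pay the dividends, go long the forward).
Profit at T = |F_mkt − F*| = |190.74 − 198.1848| = £7.44 per share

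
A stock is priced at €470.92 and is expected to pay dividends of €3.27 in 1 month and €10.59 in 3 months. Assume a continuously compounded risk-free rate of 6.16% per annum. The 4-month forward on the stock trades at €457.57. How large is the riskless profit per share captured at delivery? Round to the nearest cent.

€9.15 per share

PV(dividends) I = 3.27·e^(−0.0616·1/12) + 10.59·e^(−0.0616·3/12) = 13.6814
Fair forward F* = (S − I)·e^(rT) = (470.92 − 13.6814)·e^0.020533 = 457.2386 × 1.020745 = 466.7240
Market €457.57 < fair 466.7240: forward underpriced → reverse cash-and-carry (short the stock, invest proceeds at r, pay the dividends, go long the forward).
Profit at T = |F_mkt − F*| = |457.57 − 466.7240| = €9.15 per share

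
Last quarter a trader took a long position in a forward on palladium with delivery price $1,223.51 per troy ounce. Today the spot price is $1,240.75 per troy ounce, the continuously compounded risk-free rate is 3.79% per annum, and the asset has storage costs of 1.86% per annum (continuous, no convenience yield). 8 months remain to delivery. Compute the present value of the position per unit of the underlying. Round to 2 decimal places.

$63.25 per troy ounce

Current fair forward for the remaining 8 months: F = S·e^((r + u)·T), (r + u) = 0.0379 + 0.0186 = 0.0565
F = 1240.75 · e^(0.0565 × 8/12) = 1240.75 × 1.03838505 = 1288.3763
Value of long forward = (F − K)·e^(−rT) = (1288.3763 − 1223.51) · e^(−0.0379·8/12)
= 64.8663 × 0.97504986 = 63.25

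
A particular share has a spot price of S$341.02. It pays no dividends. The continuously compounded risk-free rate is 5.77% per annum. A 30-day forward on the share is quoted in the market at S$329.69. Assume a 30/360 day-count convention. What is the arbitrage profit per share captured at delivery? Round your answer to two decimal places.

S$12.97 per share

Fair forward: F* = S·e^(carry·T), with carry = r = 0.0577
F* = 341.02 · e^(0.0577 × 30/360) = 341.02 · e^0.004808 = 341.02 × 1.004820 = S$342.6637
Market S$329.69 < fair S$342.6637: forward underpriced → reverse cash-and-carry (short spot, go long the forward).
At maturity, profit = |F_mkt − F*| = |329.69 − 342.6637| = S$12.97 per share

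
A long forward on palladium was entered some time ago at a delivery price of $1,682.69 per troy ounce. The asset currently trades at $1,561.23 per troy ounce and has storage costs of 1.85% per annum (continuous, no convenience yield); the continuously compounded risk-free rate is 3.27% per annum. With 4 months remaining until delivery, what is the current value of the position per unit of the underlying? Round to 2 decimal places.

Current fair forward for the remaining 4 months: F = S·e^((r + u)·T), (r + u) = 0.0327 + 0.0185 = 0.0512
F = 1561.23 · e^(0.0512 × 4/12) = 1561.23 × 1.01721313 = 1588.1037
Value of long forward = (F − K)·e^(−rT) = (1588.1037 − 1682.69) · e^(−0.0327·4/12)
= -94.5863 × 0.98915919 = -93.56

-$93.56 per troy ounce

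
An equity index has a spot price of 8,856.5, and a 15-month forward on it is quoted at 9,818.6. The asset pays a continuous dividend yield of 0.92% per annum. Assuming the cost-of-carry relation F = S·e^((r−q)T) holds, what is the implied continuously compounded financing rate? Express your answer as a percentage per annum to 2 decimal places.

From F = S·e^((r−q)T): (r − q) = ln(F/S)/T
ln(9818.6/8856.5) = ln(1.108632) = 0.103127
(r − q) = 0.103127 / (15/12) = 0.082502
r = ln(F/S)/T + q = 0.082502 + 0.0092 = 0.091702
r = 9.17%

9.17%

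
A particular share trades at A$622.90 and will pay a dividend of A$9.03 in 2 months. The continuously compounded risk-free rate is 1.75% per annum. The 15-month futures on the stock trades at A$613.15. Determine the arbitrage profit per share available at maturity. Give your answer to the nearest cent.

A$14.32 per share

PV(dividends) I = 9.03·e^(−0.0175·2/12) = 9.0037
Fair futures F* = (S − I)·e^(rT) = (622.90 − 9.0037)·e^0.021875 = 613.8963 × 1.022116 = 627.4732
Market A$613.15 < fair 627.4732: forward underpriced → reverse cash-and-carry (short the stock, invest proceeds at r, pay the dividends, go long the forward).
Profit at T = |F_mkt − F*| = |613.15 − 627.4732| = A$14.32 per share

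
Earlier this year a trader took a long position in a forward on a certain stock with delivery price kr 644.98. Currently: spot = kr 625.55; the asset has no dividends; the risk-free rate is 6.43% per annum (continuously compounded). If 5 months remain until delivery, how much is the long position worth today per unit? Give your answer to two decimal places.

-kr 2.38

Current fair forward for the remaining 5 months: F = S·e^(r·T), r = 0.0643
F = 625.55 · e^(0.0643 × 5/12) = 625.55 × 1.027154 = 642.5362
Value of long forward = (F − K)·e^(−rT) = (642.5362 − 644.98) · e^(−0.0643·5/12)
= -2.4438 × 0.973564 = -2.38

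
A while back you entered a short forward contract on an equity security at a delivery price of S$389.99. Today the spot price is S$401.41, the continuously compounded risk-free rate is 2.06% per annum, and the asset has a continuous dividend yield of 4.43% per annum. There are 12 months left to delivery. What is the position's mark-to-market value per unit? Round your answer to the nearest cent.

Current fair forward for the remaining 12 months: F = S·e^((r − q)·T), (r − q) = 0.0206 − 0.0443 = -0.0237
F = 401.41 · e^(-0.0237 × 12/12) = 401.41 × 0.976579 = 392.0086
Value of long forward = (F − K)·e^(−rT) = (392.0086 − 389.99) · e^(−0.0206·12/12)
= 2.0186 × 0.979611 = 1.98
Short position value = −(long value) = -S$1.98

-S$1.98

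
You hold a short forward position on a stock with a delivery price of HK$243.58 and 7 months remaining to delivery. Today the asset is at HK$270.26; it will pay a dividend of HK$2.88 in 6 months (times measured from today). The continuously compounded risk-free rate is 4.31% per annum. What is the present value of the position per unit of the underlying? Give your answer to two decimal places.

-HK$29.91

PV(remaining dividends) I = 2.88·e^(−0.0431·6/12) = 2.8186
Current forward F = (S − I)·e^(rT) = (270.26 − 2.8186)·e^(0.0431·7/12) = 267.4414 × 1.025460 = 274.2505
Value (long) = (F − K)·e^(−rT) = (274.2505 − 243.58) × 0.975172 = 29.9090
Short position value = −(long value) = -HK$29.91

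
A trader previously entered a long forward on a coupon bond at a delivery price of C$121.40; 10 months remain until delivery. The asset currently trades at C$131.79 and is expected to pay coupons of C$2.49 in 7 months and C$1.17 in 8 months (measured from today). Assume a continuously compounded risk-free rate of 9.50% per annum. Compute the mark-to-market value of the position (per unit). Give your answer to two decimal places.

PV(remaining coupons) I = 2.49·e^(−0.0950·7/12) + 1.17·e^(−0.0950·8/12) = 3.4540
Current forward F = (S − I)·e^(rT) = (131.79 − 3.4540)·e^(0.0950·10/12) = 128.3360 × 1.082385 = 138.9090
Value (long) = (F − K)·e^(−rT) = (138.9090 − 121.40) × 0.923886 = 16.1763
Value = C$16.18

C$16.18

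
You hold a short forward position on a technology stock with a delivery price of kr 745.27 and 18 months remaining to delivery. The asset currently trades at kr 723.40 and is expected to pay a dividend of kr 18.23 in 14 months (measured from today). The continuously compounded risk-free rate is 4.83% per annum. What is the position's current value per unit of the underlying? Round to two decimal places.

PV(remaining dividends) I = 18.23·e^(−0.0483·14/12) = 17.2311
Current forward F = (S − I)·e^(rT) = (723.40 − 17.2311)·e^(0.0483·18/12) = 706.1689 × 1.075139 = 759.2297
Value (long) = (F − K)·e^(−rT) = (759.2297 − 745.27) × 0.930112 = 12.9841
Short position value = −(long value) = -kr 12.98

-kr 12.98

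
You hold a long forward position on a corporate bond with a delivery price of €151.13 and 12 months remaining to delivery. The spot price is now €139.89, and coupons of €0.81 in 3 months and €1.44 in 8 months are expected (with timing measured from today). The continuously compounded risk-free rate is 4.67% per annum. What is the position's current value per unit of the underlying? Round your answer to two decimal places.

PV(remaining coupons) I = 0.81·e^(−0.0467·3/12) + 1.44·e^(−0.0467·8/12) = 2.1965
Current forward F = (S − I)·e^(rT) = (139.89 − 2.1965)·e^(0.0467·12/12) = 137.6935 × 1.047808 = 144.2764
Value (long) = (F − K)·e^(−rT) = (144.2764 − 151.13) × 0.954374 = -6.5409
Value = -€6.54

-€6.54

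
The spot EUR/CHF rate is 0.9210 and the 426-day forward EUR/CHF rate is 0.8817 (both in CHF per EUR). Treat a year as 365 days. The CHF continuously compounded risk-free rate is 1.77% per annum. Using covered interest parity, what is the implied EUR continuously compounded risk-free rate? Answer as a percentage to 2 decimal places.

5.51%

F = S·e^((r_CHF − r_EUR)T) ⇒ r_EUR = r_CHF − ln(F/S)/T
ln(0.8817/0.9210) = -0.043608; /(426/365) = -0.037364
r_EUR = 0.0177 + 0.037364 = 0.055064
r_EUR = 5.51%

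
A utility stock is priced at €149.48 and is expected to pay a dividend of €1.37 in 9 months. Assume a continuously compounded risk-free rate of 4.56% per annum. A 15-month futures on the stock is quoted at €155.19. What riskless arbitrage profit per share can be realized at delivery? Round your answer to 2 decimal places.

PV(dividends) I = 1.37·e^(−0.0456·9/12) = 1.3239
Fair futures F* = (S − I)·e^(rT) = (149.48 − 1.3239)·e^0.057000 = 148.1561 × 1.058656 = 156.8463
Market €155.19 < fair 156.8463: forward underpriced → reverse cash-and-carry (short the stock, invest proceeds at r, pay the dividends, go long the forward).
Profit at T = |F_mkt − F*| = |155.19 − 156.8463| = €1.66 per share

€1.66 per share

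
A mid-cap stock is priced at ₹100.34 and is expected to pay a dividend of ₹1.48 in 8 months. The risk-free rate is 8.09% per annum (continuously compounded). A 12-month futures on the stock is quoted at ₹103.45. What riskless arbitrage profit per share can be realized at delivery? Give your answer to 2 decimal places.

PV(dividends) I = 1.48·e^(−0.0809·8/12) = 1.4023
Fair futures F* = (S − I)·e^(rT) = (100.34 − 1.4023)·e^0.080900 = 98.9377 × 1.084262 = 107.2744
Market ₹103.45 < fair 107.2744: forward underpriced → reverse cash-and-carry (short the stock, invest proceeds at r, pay the dividends, go long the forward).
Profit at T = |F_mkt − F*| = |103.45 − 107.2744| = ₹3.82 per share

₹3.82 per share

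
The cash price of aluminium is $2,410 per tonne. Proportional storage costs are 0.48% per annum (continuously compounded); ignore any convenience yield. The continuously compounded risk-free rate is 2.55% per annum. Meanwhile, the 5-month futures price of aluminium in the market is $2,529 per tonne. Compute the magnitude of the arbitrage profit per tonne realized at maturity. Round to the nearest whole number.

Fair futures: F* = S·e^(carry·T), with carry = (r + u) = 0.0255 + 0.0048 = 0.0303
F* = 2410 · e^(0.0303 × 5/12) = 2410 · e^0.012625 = 2410 × 1.012705 = $2440.6190
Market $2529 > fair $2440.6190: forward overpriced → cash-and-carry (buy spot, short the forward).
At maturity, profit = |F_mkt − F*| = |2529 − 2440.6190| = $88 per tonne

$88 per tonne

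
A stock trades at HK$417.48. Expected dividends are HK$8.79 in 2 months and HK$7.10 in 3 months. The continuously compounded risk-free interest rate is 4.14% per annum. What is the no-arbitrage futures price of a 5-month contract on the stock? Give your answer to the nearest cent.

HK$408.71

PV(dividends) I = 8.79·e^(−0.0414·2/12) + 7.10·e^(−0.0414·3/12)
I = 8.7296 + 7.0269 = 15.7565
F = (S − I)·e^(rT) = (417.48 − 15.7565) · e^(0.0414·5/12)
= 401.7235 · e^0.017250 = 401.7235 × 1.017400 = HK$408.71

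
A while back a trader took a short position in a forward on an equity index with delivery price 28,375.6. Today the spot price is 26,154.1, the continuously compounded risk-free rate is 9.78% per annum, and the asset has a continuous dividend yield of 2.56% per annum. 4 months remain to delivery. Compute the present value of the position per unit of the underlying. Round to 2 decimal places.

Current fair forward for the remaining 4 months: F = S·e^((r − q)·T), (r − q) = 0.0978 − 0.0256 = 0.0722
F = 26154.1 · e^(0.0722 × 4/12) = 26154.1 × 1.02435861 = 26791.1775
Value of long forward = (F − K)·e^(−rT) = (26791.1775 − 28375.6) · e^(−0.0978·4/12)
= -1584.4225 × 0.96792565 = -1533.60
Short position value = −(long value) = 1533.60

1533.60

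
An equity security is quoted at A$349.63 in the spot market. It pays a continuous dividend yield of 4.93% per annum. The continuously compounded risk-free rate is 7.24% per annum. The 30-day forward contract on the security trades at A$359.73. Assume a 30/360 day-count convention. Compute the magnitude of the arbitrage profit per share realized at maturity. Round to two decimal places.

Fair forward: F* = S·e^(carry·T), with carry = (r − q) = 0.0724 − 0.0493 = 0.0231
F* = 349.63 · e^(0.0231 × 30/360) = 349.63 · e^0.001925 = 349.63 × 1.001927 = A$350.3037
Market A$359.73 > fair A$350.3037: forward overpriced → cash-and-carry (buy spot, short the forward).
At maturity, profit = |F_mkt − F*| = |359.73 − 350.3037| = A$9.43 per share

A$9.43 per share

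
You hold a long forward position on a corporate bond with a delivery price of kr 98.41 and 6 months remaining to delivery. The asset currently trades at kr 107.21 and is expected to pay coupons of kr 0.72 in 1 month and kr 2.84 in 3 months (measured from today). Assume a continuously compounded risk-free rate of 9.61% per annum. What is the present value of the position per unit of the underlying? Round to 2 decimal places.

kr 9.93

PV(remaining coupons) I = 0.72·e^(−0.0961·1/12) + 2.84·e^(−0.0961·3/12) = 3.4868
Current forward F = (S − I)·e^(rT) = (107.21 − 3.4868)·e^(0.0961·6/12) = 103.7232 × 1.049223 = 108.8288
Value (long) = (F − K)·e^(−rT) = (108.8288 − 98.41) × 0.953086 = 9.9300
Value = kr 9.93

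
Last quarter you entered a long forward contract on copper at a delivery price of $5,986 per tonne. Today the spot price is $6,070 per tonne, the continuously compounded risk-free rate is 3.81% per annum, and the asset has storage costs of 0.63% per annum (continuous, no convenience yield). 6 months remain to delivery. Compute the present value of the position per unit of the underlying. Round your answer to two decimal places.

Current fair forward for the remaining 6 months: F = S·e^((r + u)·T), (r + u) = 0.0381 + 0.0063 = 0.0444
F = 6070 · e^(0.0444 × 6/12) = 6070 × 1.02244825 = 6206.2609
Value of long forward = (F − K)·e^(−rT) = (6206.2609 − 5986) · e^(−0.0381·6/12)
= 220.2609 × 0.98113030 = 216.10

$216.10 per tonne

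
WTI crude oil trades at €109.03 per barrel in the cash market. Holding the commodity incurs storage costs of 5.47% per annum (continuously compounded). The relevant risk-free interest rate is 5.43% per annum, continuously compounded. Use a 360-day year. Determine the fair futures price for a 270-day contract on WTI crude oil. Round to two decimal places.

Net carry = r + u − y = 0.0543 + 0.0547 − 0.0000 = 0.1090
F = S·e^((r+u−y)T) = 109.03 · e^(0.1090 × 270/360) = 109.03 · e^0.081750
= 109.03 × 1.085184 = €118.32 per barrel

€118.32 per barrel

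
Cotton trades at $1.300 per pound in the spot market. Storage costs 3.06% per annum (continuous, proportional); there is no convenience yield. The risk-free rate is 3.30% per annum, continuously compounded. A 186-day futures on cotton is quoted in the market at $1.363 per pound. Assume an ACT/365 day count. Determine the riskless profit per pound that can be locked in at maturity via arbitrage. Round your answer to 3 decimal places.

$0.020 per pound

Fair futures: F* = S·e^(carry·T), with carry = (r + u) = 0.0330 + 0.0306 = 0.0636
F* = 1.300 · e^(0.0636 × 186/365) = 1.300 · e^0.032410 = 1.300 × 1.032941 = $1.3428
Market $1.363 > fair $1.3428: forward overpriced → cash-and-carry (buy spot, short the forward).
At maturity, profit = |F_mkt − F*| = |1.363 − 1.3428| = $0.020 per pound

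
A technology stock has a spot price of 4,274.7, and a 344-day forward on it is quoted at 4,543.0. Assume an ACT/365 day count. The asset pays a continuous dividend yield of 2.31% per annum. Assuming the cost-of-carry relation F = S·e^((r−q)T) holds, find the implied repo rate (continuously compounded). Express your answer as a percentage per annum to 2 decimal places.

8.77%

From F = S·e^((r−q)T): (r − q) = ln(F/S)/T
ln(4543.0/4274.7) = ln(1.062765) = 0.060874
(r − q) = 0.060874 / (344/365) = 0.064590
r = ln(F/S)/T + q = 0.064590 + 0.0231 = 0.087690
r = 8.77%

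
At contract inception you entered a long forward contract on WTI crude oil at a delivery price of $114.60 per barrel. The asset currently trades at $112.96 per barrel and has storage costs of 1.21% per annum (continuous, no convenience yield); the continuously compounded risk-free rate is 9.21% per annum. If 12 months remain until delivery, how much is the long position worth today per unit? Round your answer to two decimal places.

Current fair forward for the remaining 12 months: F = S·e^((r + u)·T), (r + u) = 0.0921 + 0.0121 = 0.1042
F = 112.96 · e^(0.1042 × 12/12) = 112.96 × 1.109822 = 125.3655
Value of long forward = (F − K)·e^(−rT) = (125.3655 − 114.60) · e^(−0.0921·12/12)
= 10.7655 × 0.912014 = 9.82

$9.82 per barrel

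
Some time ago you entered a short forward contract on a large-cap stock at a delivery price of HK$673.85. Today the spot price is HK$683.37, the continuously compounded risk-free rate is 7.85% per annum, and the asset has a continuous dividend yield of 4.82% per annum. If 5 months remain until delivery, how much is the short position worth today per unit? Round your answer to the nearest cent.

-HK$17.62

Current fair forward for the remaining 5 months: F = S·e^((r − q)·T), (r − q) = 0.0785 − 0.0482 = 0.0303
F = 683.37 · e^(0.0303 × 5/12) = 683.37 × 1.012705 = 692.0522
Value of long forward = (F − K)·e^(−rT) = (692.0522 − 673.85) · e^(−0.0785·5/12)
= 18.2022 × 0.967821 = 17.62
Short position value = −(long value) = -HK$17.62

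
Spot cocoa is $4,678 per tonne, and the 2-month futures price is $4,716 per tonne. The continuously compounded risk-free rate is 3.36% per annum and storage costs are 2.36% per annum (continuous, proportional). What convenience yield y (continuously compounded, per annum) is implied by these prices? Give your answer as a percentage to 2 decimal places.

F = S·e^((r+u−y)T) ⇒ (r+u−y) = ln(F/S)/T
ln(4716/4678) = 0.008090; /T ⇒ 0.048540
y = r + u − ln(F/S)/T = 0.0336 + 0.0236 − 0.048540 = 0.008660
y = 0.87%

0.87%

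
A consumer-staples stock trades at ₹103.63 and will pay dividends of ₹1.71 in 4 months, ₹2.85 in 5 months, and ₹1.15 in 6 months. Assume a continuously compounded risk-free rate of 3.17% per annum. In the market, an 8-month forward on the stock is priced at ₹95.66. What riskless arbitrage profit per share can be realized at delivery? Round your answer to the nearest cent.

PV(dividends) I = 1.71·e^(−0.0317·4/12) + 2.85·e^(−0.0317·5/12) + 1.15·e^(−0.0317·6/12) = 5.6365
Fair forward F* = (S − I)·e^(rT) = (103.63 − 5.6365)·e^0.021133 = 97.9935 × 1.021358 = 100.0864
Market ₹95.66 < fair 100.0864: forward underpriced → reverse cash-and-carry (short the stock, invest proceeds at r, pay the dividends, go long the forward).
Profit at T = |F_mkt − F*| = |95.66 − 100.0864| = ₹4.43 per share

₹4.43 per share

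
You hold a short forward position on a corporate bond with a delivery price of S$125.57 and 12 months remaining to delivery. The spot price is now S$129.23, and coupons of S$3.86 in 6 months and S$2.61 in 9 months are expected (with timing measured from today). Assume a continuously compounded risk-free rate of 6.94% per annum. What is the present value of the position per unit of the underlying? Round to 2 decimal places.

-S$5.87

PV(remaining coupons) I = 3.86·e^(−0.0694·6/12) + 2.61·e^(−0.0694·9/12) = 6.2060
Current forward F = (S − I)·e^(rT) = (129.23 − 6.2060)·e^(0.0694·12/12) = 123.0240 × 1.071865 = 131.8651
Value (long) = (F − K)·e^(−rT) = (131.8651 − 125.57) × 0.932953 = 5.8730
Short position value = −(long value) = -S$5.87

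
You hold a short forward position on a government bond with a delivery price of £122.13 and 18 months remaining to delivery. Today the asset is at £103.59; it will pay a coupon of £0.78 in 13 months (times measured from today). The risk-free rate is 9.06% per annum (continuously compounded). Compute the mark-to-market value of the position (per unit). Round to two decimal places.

£3.73

PV(remaining coupons) I = 0.78·e^(−0.0906·13/12) = 0.7071
Current forward F = (S − I)·e^(rT) = (103.59 − 0.7071)·e^(0.0906·18/12) = 102.8829 × 1.145567 = 117.8593
Value (long) = (F − K)·e^(−rT) = (117.8593 − 122.13) × 0.872930 = -3.7280
Short position value = −(long value) = £3.73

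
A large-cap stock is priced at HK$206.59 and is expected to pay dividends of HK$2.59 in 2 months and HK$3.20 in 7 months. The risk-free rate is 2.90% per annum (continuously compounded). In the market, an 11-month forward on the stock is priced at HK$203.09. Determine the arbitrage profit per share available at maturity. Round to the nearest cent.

PV(dividends) I = 2.59·e^(−0.0290·2/12) + 3.20·e^(−0.0290·7/12) = 5.7238
Fair forward F* = (S − I)·e^(rT) = (206.59 − 5.7238)·e^0.026583 = 200.8662 × 1.026939 = 206.2773
Market HK$203.09 < fair 206.2773: forward underpriced → reverse cash-and-carry (short the stock, invest proceeds at r, pay the dividends, go long the forward).
Profit at T = |F_mkt − F*| = |203.09 − 206.2773| = HK$3.19 per share

HK$3.19 per share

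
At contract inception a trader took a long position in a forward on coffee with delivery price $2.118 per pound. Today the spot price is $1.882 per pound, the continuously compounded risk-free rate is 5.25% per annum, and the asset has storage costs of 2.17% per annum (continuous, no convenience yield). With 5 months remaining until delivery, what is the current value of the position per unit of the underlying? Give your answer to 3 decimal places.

-$0.173 per pound

Current fair forward for the remaining 5 months: F = S·e^((r + u)·T), (r + u) = 0.0525 + 0.0217 = 0.0742
F = 1.882 · e^(0.0742 × 5/12) = 1.882 × 1.031400 = 1.9411
Value of long forward = (F − K)·e^(−rT) = (1.9411 − 2.118) · e^(−0.0525·5/12)
= -0.1769 × 0.978363 = -0.173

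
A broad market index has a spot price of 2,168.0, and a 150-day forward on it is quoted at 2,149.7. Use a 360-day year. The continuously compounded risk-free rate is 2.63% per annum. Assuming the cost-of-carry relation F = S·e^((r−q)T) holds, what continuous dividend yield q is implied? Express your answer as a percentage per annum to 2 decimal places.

4.66%

From F = S·e^((r−q)T): (r − q) = ln(F/S)/T
ln(2149.7/2168.0) = ln(0.991559) = -0.008477
(r − q) = -0.008477 / (150/360) = -0.020345
q = r − ln(F/S)/T = 0.0263 + 0.020345 = 0.046645
q = 4.66%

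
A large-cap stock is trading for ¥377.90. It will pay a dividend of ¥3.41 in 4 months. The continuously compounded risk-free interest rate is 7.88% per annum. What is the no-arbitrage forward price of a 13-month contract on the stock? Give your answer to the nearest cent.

PV(dividends) I = 3.41·e^(−0.0788·4/12)
I = 3.3216
F = (S − I)·e^(rT) = (377.90 − 3.3216) · e^(0.0788·13/12)
= 374.5784 · e^0.085367 = 374.5784 × 1.089117 = ¥407.96

¥407.96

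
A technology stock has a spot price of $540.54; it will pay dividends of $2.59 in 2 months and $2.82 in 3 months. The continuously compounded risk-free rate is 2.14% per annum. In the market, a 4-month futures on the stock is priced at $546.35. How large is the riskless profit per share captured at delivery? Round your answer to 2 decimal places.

$7.36 per share

PV(dividends) I = 2.59·e^(−0.0214·2/12) + 2.82·e^(−0.0214·3/12) = 5.3857
Fair futures F* = (S − I)·e^(rT) = (540.54 − 5.3857)·e^0.007133 = 535.1543 × 1.007159 = 538.9855
Market $546.35 > fair 538.9855: forward overpriced → cash-and-carry (borrow at r, buy the stock and collect the dividends, short the forward).
Profit at T = |F_mkt − F*| = |546.35 − 538.9855| = $7.36 per share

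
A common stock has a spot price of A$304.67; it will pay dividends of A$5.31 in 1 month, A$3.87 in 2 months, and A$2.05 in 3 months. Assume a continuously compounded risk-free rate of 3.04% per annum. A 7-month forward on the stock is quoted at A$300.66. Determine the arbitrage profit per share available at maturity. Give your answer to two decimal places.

PV(dividends) I = 5.31·e^(−0.0304·1/12) + 3.87·e^(−0.0304·2/12) + 2.05·e^(−0.0304·3/12) = 11.1815
Fair forward F* = (S − I)·e^(rT) = (304.67 − 11.1815)·e^0.017733 = 293.4885 × 1.017891 = 298.7393
Market A$300.66 > fair 298.7393: forward overpriced → cash-and-carry (borrow at r, buy the stock and collect the dividends, short the forward).
Profit at T = |F_mkt − F*| = |300.66 − 298.7393| = A$1.92 per share

A$1.92 per share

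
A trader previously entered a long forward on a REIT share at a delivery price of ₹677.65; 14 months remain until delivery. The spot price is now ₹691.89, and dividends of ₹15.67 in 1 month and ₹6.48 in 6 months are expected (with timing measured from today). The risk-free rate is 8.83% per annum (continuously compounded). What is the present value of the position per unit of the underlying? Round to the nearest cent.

₹58.82

PV(remaining dividends) I = 15.67·e^(−0.0883·1/12) + 6.48·e^(−0.0883·6/12) = 21.7552
Current forward F = (S − I)·e^(rT) = (691.89 − 21.7552)·e^(0.0883·14/12) = 670.1348 × 1.108510 = 742.8511
Value (long) = (F − K)·e^(−rT) = (742.8511 − 677.65) × 0.902112 = 58.8187
Value = ₹58.82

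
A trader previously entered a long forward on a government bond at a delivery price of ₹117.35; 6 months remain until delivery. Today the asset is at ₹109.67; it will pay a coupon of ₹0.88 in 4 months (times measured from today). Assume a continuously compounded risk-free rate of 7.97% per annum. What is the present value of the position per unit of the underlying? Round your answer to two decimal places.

-₹3.95

PV(remaining coupons) I = 0.88·e^(−0.0797·4/12) = 0.8569
Current forward F = (S − I)·e^(rT) = (109.67 − 0.8569)·e^(0.0797·6/12) = 108.8131 × 1.040655 = 113.2369
Value (long) = (F − K)·e^(−rT) = (113.2369 − 117.35) × 0.960934 = -3.9524
Value = -₹3.95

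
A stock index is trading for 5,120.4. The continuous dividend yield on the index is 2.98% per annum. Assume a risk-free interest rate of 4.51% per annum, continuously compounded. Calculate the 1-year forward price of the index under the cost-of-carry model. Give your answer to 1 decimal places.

F = S·e^((r − q)T) = 5120.4 · e^((0.0451 − 0.0298) × 1)
= 5120.4 · e^0.015300 = 5120.4 × 1.015418
F = 5,199.3

5,199.3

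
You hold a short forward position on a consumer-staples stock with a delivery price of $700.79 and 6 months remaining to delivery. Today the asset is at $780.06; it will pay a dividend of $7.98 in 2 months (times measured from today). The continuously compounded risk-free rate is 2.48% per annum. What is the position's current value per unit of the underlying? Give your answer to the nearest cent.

PV(remaining dividends) I = 7.98·e^(−0.0248·2/12) = 7.9471
Current forward F = (S − I)·e^(rT) = (780.06 − 7.9471)·e^(0.0248·6/12) = 772.1129 × 1.012477 = 781.7466
Value (long) = (F − K)·e^(−rT) = (781.7466 − 700.79) × 0.987677 = 79.9590
Short position value = −(long value) = -$79.96

-$79.96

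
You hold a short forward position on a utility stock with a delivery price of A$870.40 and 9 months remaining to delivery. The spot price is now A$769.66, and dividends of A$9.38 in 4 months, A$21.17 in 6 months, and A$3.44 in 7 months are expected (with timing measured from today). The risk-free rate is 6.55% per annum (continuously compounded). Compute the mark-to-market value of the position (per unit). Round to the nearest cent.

PV(remaining dividends) I = 9.38·e^(−0.0655·4/12) + 21.17·e^(−0.0655·6/12) + 3.44·e^(−0.0655·7/12) = 32.9764
Current forward F = (S − I)·e^(rT) = (769.66 − 32.9764)·e^(0.0655·9/12) = 736.6836 × 1.050352 = 773.7771
Value (long) = (F − K)·e^(−rT) = (773.7771 − 870.40) × 0.952062 = -91.9910
Short position value = −(long value) = A$91.99

A$91.99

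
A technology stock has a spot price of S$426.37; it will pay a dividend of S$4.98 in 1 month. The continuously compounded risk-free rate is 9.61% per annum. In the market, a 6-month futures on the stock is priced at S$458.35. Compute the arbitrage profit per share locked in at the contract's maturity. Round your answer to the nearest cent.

S$16.18 per share

PV(dividends) I = 4.98·e^(−0.0961·1/12) = 4.9403
Fair futures F* = (S − I)·e^(rT) = (426.37 − 4.9403)·e^0.048050 = 421.4297 × 1.049223 = 442.1737
Market S$458.35 > fair 442.1737: forward overpriced → cash-and-carry (borrow at r, buy the stock and collect the dividends, short the forward).
Profit at T = |F_mkt − F*| = |458.35 − 442.1737| = S$16.18 per share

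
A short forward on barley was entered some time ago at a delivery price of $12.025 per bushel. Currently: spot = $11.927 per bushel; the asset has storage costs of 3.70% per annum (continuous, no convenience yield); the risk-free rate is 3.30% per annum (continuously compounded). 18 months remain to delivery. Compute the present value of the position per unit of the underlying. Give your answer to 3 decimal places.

-$1.163 per bushel

Current fair forward for the remaining 18 months: F = S·e^((r + u)·T), (r + u) = 0.0330 + 0.0370 = 0.0700
F = 11.927 · e^(0.0700 × 18/12) = 11.927 × 1.110711 = 13.2475
Value of long forward = (F − K)·e^(−rT) = (13.2475 − 12.025) · e^(−0.0330·18/12)
= 1.2225 × 0.951705 = 1.163
Short position value = −(long value) = -$1.163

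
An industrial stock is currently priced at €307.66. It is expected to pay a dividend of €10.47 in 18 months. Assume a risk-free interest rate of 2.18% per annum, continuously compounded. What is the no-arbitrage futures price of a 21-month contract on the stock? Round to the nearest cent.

PV(dividends) I = 10.47·e^(−0.0218·18/12)
I = 10.1332
F = (S − I)·e^(rT) = (307.66 − 10.1332) · e^(0.0218·21/12)
= 297.5268 · e^0.038150 = 297.5268 × 1.038887 = €309.10

€309.10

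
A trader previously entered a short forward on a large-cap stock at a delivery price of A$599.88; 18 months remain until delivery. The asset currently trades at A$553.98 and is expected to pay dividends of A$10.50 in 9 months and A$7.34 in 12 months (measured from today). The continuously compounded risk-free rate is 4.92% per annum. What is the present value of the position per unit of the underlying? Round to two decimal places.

A$20.33

PV(remaining dividends) I = 10.50·e^(−0.0492·9/12) + 7.34·e^(−0.0492·12/12) = 17.1072
Current forward F = (S − I)·e^(rT) = (553.98 − 17.1072)·e^(0.0492·18/12) = 536.8728 × 1.076591 = 577.9924
Value (long) = (F − K)·e^(−rT) = (577.9924 − 599.88) × 0.928857 = -20.3305
Short position value = −(long value) = A$20.33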